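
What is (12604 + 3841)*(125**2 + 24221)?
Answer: 655267470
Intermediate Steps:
(12604 + 3841)*(125**2 + 24221) = 16445*(15625 + 24221) = 16445*39846 = 655267470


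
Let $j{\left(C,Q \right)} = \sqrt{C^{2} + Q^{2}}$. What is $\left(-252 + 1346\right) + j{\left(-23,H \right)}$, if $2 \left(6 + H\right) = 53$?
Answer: $1094 + \frac{\sqrt{3797}}{2} \approx 1124.8$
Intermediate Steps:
$H = \frac{41}{2}$ ($H = -6 + \frac{1}{2} \cdot 53 = -6 + \frac{53}{2} = \frac{41}{2} \approx 20.5$)
$\left(-252 + 1346\right) + j{\left(-23,H \right)} = \left(-252 + 1346\right) + \sqrt{\left(-23\right)^{2} + \left(\frac{41}{2}\right)^{2}} = 1094 + \sqrt{529 + \frac{1681}{4}} = 1094 + \sqrt{\frac{3797}{4}} = 1094 + \frac{\sqrt{3797}}{2}$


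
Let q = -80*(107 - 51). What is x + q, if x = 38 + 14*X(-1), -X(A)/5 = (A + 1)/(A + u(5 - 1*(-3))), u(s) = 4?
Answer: -4442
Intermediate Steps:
X(A) = -5*(1 + A)/(4 + A) (X(A) = -5*(A + 1)/(A + 4) = -5*(1 + A)/(4 + A))
q = -4480 (q = -80*56 = -4480)
x = 38 (x = 38 + 14*(5*(-1 - 1*(-1))/(4 - 1)) = 38 + 14*(5*(-1 + 1)/3) = 38 + 14*(5*(⅓)*0) = 38 + 14*0 = 38 + 0 = 38)
x + q = 38 - 4480 = -4442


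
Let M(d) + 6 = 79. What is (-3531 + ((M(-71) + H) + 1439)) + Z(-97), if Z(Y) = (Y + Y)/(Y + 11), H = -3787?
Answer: -249561/43 ≈ -5803.7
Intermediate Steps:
M(d) = 73 (M(d) = -6 + 79 = 73)
Z(Y) = 2*Y/(11 + Y) (Z(Y) = (2*Y)/(11 + Y) = 2*Y/(11 + Y))
(-3531 + ((M(-71) + H) + 1439)) + Z(-97) = (-3531 + ((73 - 3787) + 1439)) + 2*(-97)/(11 - 97) = (-3531 + (-3714 + 1439)) + 2*(-97)/(-86) = (-3531 - 2275) + 2*(-97)*(-1/86) = -5806 + 97/43 = -249561/43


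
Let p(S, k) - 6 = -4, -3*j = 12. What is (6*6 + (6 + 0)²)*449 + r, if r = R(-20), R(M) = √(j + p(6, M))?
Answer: 32328 + I*√2 ≈ 32328.0 + 1.4142*I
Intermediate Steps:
j = -4 (j = -⅓*12 = -4)
p(S, k) = 2 (p(S, k) = 6 - 4 = 2)
R(M) = I*√2 (R(M) = √(-4 + 2) = √(-2) = I*√2)
r = I*√2 ≈ 1.4142*I
(6*6 + (6 + 0)²)*449 + r = (6*6 + (6 + 0)²)*449 + I*√2 = (36 + 6²)*449 + I*√2 = (36 + 36)*449 + I*√2 = 72*449 + I*√2 = 32328 + I*√2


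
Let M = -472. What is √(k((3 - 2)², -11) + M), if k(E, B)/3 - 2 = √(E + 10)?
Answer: √(-466 + 3*√11) ≈ 21.355*I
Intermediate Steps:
k(E, B) = 6 + 3*√(10 + E) (k(E, B) = 6 + 3*√(E + 10) = 6 + 3*√(10 + E))
√(k((3 - 2)², -11) + M) = √((6 + 3*√(10 + (3 - 2)²)) - 472) = √((6 + 3*√(10 + 1²)) - 472) = √((6 + 3*√(10 + 1)) - 472) = √((6 + 3*√11) - 472) = √(-466 + 3*√11)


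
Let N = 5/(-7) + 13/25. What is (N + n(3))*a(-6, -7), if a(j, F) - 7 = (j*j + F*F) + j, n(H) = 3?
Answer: 42226/175 ≈ 241.29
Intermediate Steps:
a(j, F) = 7 + j + F**2 + j**2 (a(j, F) = 7 + ((j*j + F*F) + j) = 7 + ((j**2 + F**2) + j) = 7 + ((F**2 + j**2) + j) = 7 + (j + F**2 + j**2) = 7 + j + F**2 + j**2)
N = -34/175 (N = 5*(-1/7) + 13*(1/25) = -5/7 + 13/25 = -34/175 ≈ -0.19429)
(N + n(3))*a(-6, -7) = (-34/175 + 3)*(7 - 6 + (-7)**2 + (-6)**2) = 491*(7 - 6 + 49 + 36)/175 = (491/175)*86 = 42226/175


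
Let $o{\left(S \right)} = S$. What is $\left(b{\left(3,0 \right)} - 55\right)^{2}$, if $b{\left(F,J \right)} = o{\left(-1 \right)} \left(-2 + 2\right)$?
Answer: $3025$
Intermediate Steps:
$b{\left(F,J \right)} = 0$ ($b{\left(F,J \right)} = - (-2 + 2) = \left(-1\right) 0 = 0$)
$\left(b{\left(3,0 \right)} - 55\right)^{2} = \left(0 - 55\right)^{2} = \left(-55\right)^{2} = 3025$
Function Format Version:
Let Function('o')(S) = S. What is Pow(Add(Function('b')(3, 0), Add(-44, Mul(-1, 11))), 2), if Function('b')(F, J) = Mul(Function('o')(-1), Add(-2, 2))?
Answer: 3025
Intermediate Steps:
Function('b')(F, J) = 0 (Function('b')(F, J) = Mul(-1, Add(-2, 2)) = Mul(-1, 0) = 0)
Pow(Add(Function('b')(3, 0), Add(-44, Mul(-1, 11))), 2) = Pow(Add(0, Add(-44, Mul(-1, 11))), 2) = Pow(Add(0, Add(-44, -11)), 2) = Pow(Add(0, -55), 2) = Pow(-55, 2) = 3025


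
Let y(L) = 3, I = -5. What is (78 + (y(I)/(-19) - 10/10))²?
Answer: 2131600/361 ≈ 5904.7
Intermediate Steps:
(78 + (y(I)/(-19) - 10/10))² = (78 + (3/(-19) - 10/10))² = (78 + (3*(-1/19) - 10*⅒))² = (78 + (-3/19 - 1))² = (78 - 22/19)² = (1460/19)² = 2131600/361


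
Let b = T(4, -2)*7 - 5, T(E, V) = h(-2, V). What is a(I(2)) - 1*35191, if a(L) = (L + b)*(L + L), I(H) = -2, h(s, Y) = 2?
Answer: -35219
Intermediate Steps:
T(E, V) = 2
b = 9 (b = 2*7 - 5 = 14 - 5 = 9)
a(L) = 2*L*(9 + L) (a(L) = (L + 9)*(L + L) = (9 + L)*(2*L) = 2*L*(9 + L))
a(I(2)) - 1*35191 = 2*(-2)*(9 - 2) - 1*35191 = 2*(-2)*7 - 35191 = -28 - 35191 = -35219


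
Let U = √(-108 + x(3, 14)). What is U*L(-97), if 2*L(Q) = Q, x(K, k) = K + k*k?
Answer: -97*√91/2 ≈ -462.66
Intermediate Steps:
x(K, k) = K + k²
L(Q) = Q/2
U = √91 (U = √(-108 + (3 + 14²)) = √(-108 + (3 + 196)) = √(-108 + 199) = √91 ≈ 9.5394)
U*L(-97) = √91*((½)*(-97)) = √91*(-97/2) = -97*√91/2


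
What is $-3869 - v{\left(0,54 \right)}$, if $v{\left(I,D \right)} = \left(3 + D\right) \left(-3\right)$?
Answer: $-3698$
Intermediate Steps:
$v{\left(I,D \right)} = -9 - 3 D$
$-3869 - v{\left(0,54 \right)} = -3869 - \left(-9 - 162\right) = -3869 - -171 = -3869 + 171 = -3698$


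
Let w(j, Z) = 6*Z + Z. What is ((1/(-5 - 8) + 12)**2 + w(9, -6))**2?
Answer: 286523329/28561 ≈ 10032.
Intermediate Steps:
w(j, Z) = 7*Z
((1/(-5 - 8) + 12)**2 + w(9, -6))**2 = ((1/(-5 - 8) + 12)**2 + 7*(-6))**2 = ((1/(-13) + 12)**2 - 42)**2 = ((-1/13 + 12)**2 - 42)**2 = ((155/13)**2 - 42)**2 = (24025/169 - 42)**2 = (16927/169)**2 = 286523329/28561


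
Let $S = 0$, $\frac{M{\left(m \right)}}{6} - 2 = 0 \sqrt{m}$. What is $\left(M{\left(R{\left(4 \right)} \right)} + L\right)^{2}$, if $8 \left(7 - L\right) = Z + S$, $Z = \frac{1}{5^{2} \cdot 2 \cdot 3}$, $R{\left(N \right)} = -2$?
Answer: $\frac{519794401}{1440000} \approx 360.97$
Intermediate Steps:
$M{\left(m \right)} = 12$ ($M{\left(m \right)} = 12 + 6 \cdot 0 \sqrt{m} = 12 + 6 \cdot 0 = 12 + 0 = 12$)
$Z = \frac{1}{150}$ ($Z = \frac{1}{25 \cdot 2 \cdot 3} = \frac{1}{50 \cdot 3} = \frac{1}{150} \approx 0.0066667$)
$L = \frac{8399}{1200}$ ($L = 7 - \frac{\frac{1}{150} + 0}{8} = 7 - \frac{1}{1200} = \frac{8399}{1200} \approx 6.9992$)
$\left(M{\left(R{\left(4 \right)} \right)} + L\right)^{2} = \left(12 + \frac{8399}{1200}\right)^{2} = \left(\frac{22799}{1200}\right)^{2} = \frac{519794401}{1440000}$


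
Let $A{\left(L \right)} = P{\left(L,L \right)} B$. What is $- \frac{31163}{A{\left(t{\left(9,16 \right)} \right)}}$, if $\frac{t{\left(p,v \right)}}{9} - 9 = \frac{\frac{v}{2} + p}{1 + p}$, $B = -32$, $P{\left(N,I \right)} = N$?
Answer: $\frac{155815}{15408} \approx 10.113$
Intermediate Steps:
$t{\left(p,v \right)} = 81 + \frac{9 \left(p + \frac{v}{2}\right)}{1 + p}$ ($t{\left(p,v \right)} = 81 + 9 \frac{\frac{v}{2} + p}{1 + p} = 81 + 9 \frac{p + \frac{v}{2}}{1 + p} = 81 + \frac{9 \left(p + \frac{v}{2}\right)}{1 + p}$)
$A{\left(L \right)} = - 32 L$ ($A{\left(L \right)} = L \left(-32\right) = - 32 L$)
$- \frac{31163}{A{\left(t{\left(9,16 \right)} \right)}} = - \frac{31163}{\left(-32\right) \frac{9 \left(18 + 16 + 20 \cdot 9\right)}{2 \left(1 + 9\right)}} = - \frac{31163}{\left(-32\right) \frac{9 \left(18 + 16 + 180\right)}{2 \cdot 10}} = - \frac{31163}{\left(-32\right) \frac{9}{2} \cdot \frac{1}{10} \cdot 214} = - \frac{31163}{\left(-32\right) \frac{963}{10}} = - \frac{31163}{- \frac{15408}{5}} = \left(-31163\right) \left(- \frac{5}{15408}\right) = \frac{155815}{15408}$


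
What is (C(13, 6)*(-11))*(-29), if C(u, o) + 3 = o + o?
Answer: 2871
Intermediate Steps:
C(u, o) = -3 + 2*o (C(u, o) = -3 + (o + o) = -3 + 2*o)
(C(13, 6)*(-11))*(-29) = ((-3 + 2*6)*(-11))*(-29) = ((-3 + 12)*(-11))*(-29) = (9*(-11))*(-29) = -99*(-29) = 2871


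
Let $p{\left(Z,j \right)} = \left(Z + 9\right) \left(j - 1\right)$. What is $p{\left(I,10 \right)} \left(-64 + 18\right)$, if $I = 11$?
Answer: $-8280$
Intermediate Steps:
$p{\left(Z,j \right)} = \left(-1 + j\right) \left(9 + Z\right)$ ($p{\left(Z,j \right)} = \left(9 + Z\right) \left(-1 + j\right) = \left(-1 + j\right) \left(9 + Z\right)$)
$p{\left(I,10 \right)} \left(-64 + 18\right) = \left(-9 - 11 + 9 \cdot 10 + 11 \cdot 10\right) \left(-64 + 18\right) = \left(-9 - 11 + 90 + 110\right) \left(-46\right) = 180 \left(-46\right) = -8280$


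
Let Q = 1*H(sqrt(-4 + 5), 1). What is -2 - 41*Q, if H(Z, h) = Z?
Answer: -43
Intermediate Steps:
Q = 1 (Q = 1*sqrt(-4 + 5) = 1*sqrt(1) = 1*1 = 1)
-2 - 41*Q = -2 - 41*1 = -2 - 41 = -43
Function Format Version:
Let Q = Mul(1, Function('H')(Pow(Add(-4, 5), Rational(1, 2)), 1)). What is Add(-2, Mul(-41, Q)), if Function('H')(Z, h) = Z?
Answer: -43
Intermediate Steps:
Q = 1 (Q = Mul(1, Pow(Add(-4, 5), Rational(1, 2))) = Mul(1, Pow(1, Rational(1, 2))) = Mul(1, 1) = 1)
Add(-2, Mul(-41, Q)) = Add(-2, Mul(-41, 1)) = Add(-2, -41) = -43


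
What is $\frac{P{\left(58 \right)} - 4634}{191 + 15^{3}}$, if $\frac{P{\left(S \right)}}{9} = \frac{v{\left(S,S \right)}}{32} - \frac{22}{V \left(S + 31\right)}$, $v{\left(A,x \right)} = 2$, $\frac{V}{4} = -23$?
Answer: $- \frac{151753553}{116793632} \approx -1.2993$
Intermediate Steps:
$V = -92$ ($V = 4 \left(-23\right) = -92$)
$P{\left(S \right)} = \frac{9}{16} - \frac{198}{-2852 - 92 S}$ ($P{\left(S \right)} = 9 \left(\frac{2}{32} - \frac{22}{\left(-92\right) \left(S + 31\right)}\right) = 9 \left(2 \cdot \frac{1}{32} - \frac{22}{\left(-92\right) \left(31 + S\right)}\right) = 9 \left(\frac{1}{16} - \frac{22}{-2852 - 92 S}\right) = \frac{9}{16} - \frac{198}{-2852 - 92 S}$)
$\frac{P{\left(58 \right)} - 4634}{191 + 15^{3}} = \frac{\frac{9 \left(801 + 23 \cdot 58\right)}{368 \left(31 + 58\right)} - 4634}{191 + 15^{3}} = \frac{\frac{9 \left(801 + 1334\right)}{368 \cdot 89} - 4634}{191 + 3375} = \frac{\frac{9}{368} \cdot \frac{1}{89} \cdot 2135 - 4634}{3566} = \left(\frac{19215}{32752} - 4634\right) \frac{1}{3566} = \left(- \frac{151753553}{32752}\right) \frac{1}{3566} = - \frac{151753553}{116793632}$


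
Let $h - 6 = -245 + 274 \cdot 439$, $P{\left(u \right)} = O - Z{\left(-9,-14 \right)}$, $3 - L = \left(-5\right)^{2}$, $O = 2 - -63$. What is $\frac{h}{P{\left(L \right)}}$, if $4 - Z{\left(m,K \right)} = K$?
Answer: $\frac{120047}{47} \approx 2554.2$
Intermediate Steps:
$Z{\left(m,K \right)} = 4 - K$
$O = 65$ ($O = 2 + 63 = 65$)
$L = -22$ ($L = 3 - \left(-5\right)^{2} = 3 - 25 = -22$)
$P{\left(u \right)} = 47$ ($P{\left(u \right)} = 65 - \left(4 - -14\right) = 65 - \left(4 + 14\right) = 65 - 18 = 47$)
$h = 120047$ ($h = 6 + \left(-245 + 274 \cdot 439\right) = 6 + \left(-245 + 120286\right) = 6 + 120041 = 120047$)
$\frac{h}{P{\left(L \right)}} = \frac{120047}{47}$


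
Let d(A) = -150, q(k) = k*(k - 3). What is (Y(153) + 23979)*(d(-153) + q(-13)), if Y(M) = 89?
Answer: 1395944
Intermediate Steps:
q(k) = k*(-3 + k)
(Y(153) + 23979)*(d(-153) + q(-13)) = (89 + 23979)*(-150 - 13*(-3 - 13)) = 24068*(-150 - 13*(-16)) = 24068*(-150 + 208) = 24068*58 = 1395944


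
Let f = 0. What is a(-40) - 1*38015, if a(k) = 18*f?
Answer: -38015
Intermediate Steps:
a(k) = 0 (a(k) = 18*0 = 0)
a(-40) - 1*38015 = 0 - 1*38015 = 0 - 38015 = -38015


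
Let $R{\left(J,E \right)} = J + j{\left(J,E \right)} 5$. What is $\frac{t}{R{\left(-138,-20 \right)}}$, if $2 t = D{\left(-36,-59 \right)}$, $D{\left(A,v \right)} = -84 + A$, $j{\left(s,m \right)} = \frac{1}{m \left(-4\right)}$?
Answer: $\frac{960}{2207} \approx 0.43498$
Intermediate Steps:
$j{\left(s,m \right)} = - \frac{1}{4 m}$ ($j{\left(s,m \right)} = \frac{1}{\left(-4\right) m} = - \frac{1}{4 m}$)
$R{\left(J,E \right)} = J - \frac{5}{4 E}$ ($R{\left(J,E \right)} = J + - \frac{1}{4 E} 5 = J - \frac{5}{4 E}$)
$t = -60$ ($t = \frac{-84 - 36}{2} = \frac{1}{2} \left(-120\right) = -60$)
$\frac{t}{R{\left(-138,-20 \right)}} = - \frac{60}{-138 - \frac{5}{4 \left(-20\right)}} = - \frac{60}{-138 - - \frac{1}{16}} = - \frac{60}{-138 + \frac{1}{16}} = - \frac{60}{- \frac{2207}{16}} = \left(-60\right) \left(- \frac{16}{2207}\right) = \frac{960}{2207}$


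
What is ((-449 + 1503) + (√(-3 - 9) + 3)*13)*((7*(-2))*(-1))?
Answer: 15302 + 364*I*√3 ≈ 15302.0 + 630.47*I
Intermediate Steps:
((-449 + 1503) + (√(-3 - 9) + 3)*13)*((7*(-2))*(-1)) = (1054 + (√(-12) + 3)*13)*(-14*(-1)) = (1054 + (2*I*√3 + 3)*13)*14 = (1054 + (3 + 2*I*√3)*13)*14 = (1054 + (39 + 26*I*√3))*14 = (1093 + 26*I*√3)*14 = 15302 + 364*I*√3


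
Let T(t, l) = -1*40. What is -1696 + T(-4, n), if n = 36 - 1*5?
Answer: -1736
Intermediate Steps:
n = 31 (n = 36 - 5 = 31)
T(t, l) = -40
-1696 + T(-4, n) = -1696 - 40 = -1736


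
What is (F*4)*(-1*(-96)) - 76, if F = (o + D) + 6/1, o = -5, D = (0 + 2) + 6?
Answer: 3380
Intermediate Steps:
D = 8 (D = 2 + 6 = 8)
F = 9 (F = (-5 + 8) + 6/1 = 3 + 6*1 = 3 + 6 = 9)
(F*4)*(-1*(-96)) - 76 = (9*4)*(-1*(-96)) - 76 = 36*96 - 76 = 3456 - 76 = 3380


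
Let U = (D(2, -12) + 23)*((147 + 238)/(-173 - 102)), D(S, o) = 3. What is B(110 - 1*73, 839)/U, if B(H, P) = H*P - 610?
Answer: -11705/14 ≈ -836.07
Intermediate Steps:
B(H, P) = -610 + H*P
U = -182/5 (U = (3 + 23)*((147 + 238)/(-173 - 102)) = 26*(385/(-275)) = 26*(385*(-1/275)) = 26*(-7/5) = -182/5 ≈ -36.400)
B(110 - 1*73, 839)/U = (-610 + (110 - 1*73)*839)/(-182/5) = (-610 + (110 - 73)*839)*(-5/182) = (-610 + 37*839)*(-5/182) = (-610 + 31043)*(-5/182) = 30433*(-5/182) = -11705/14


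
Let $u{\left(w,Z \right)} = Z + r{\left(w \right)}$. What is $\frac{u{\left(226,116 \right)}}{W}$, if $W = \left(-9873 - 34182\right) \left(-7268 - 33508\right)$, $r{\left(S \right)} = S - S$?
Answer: $\frac{29}{449096670} \approx 6.4574 \cdot 10^{-8}$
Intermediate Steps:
$r{\left(S \right)} = 0$
$u{\left(w,Z \right)} = Z$ ($u{\left(w,Z \right)} = Z + 0 = Z$)
$W = 1796386680$ ($W = \left(-44055\right) \left(-40776\right) = 1796386680$)
$\frac{u{\left(226,116 \right)}}{W} = \frac{116}{1796386680} = 116 \cdot \frac{1}{1796386680} = \frac{29}{449096670}$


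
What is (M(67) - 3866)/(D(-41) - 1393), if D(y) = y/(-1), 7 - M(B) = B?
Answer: 151/52 ≈ 2.9038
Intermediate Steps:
M(B) = 7 - B
D(y) = -y (D(y) = y*(-1) = -y)
(M(67) - 3866)/(D(-41) - 1393) = ((7 - 1*67) - 3866)/(-1*(-41) - 1393) = ((7 - 67) - 3866)/(41 - 1393) = (-60 - 3866)/(-1352) = -3926*(-1/1352) = 151/52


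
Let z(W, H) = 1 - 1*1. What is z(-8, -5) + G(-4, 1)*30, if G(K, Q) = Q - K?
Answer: 150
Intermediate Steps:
z(W, H) = 0 (z(W, H) = 1 - 1 = 0)
z(-8, -5) + G(-4, 1)*30 = 0 + (1 - 1*(-4))*30 = 0 + (1 + 4)*30 = 0 + 5*30 = 0 + 150 = 150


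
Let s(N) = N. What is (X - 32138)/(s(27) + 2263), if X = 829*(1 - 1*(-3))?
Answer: -14411/1145 ≈ -12.586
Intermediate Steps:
X = 3316 (X = 829*(1 + 3) = 829*4 = 3316)
(X - 32138)/(s(27) + 2263) = (3316 - 32138)/(27 + 2263) = -28822/2290 = -28822*1/2290 = -14411/1145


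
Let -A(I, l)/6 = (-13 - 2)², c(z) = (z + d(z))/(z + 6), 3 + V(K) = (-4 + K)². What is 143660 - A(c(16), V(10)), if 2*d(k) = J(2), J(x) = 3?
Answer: 145010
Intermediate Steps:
d(k) = 3/2 (d(k) = (½)*3 = 3/2)
V(K) = -3 + (-4 + K)²
c(z) = (3/2 + z)/(6 + z) (c(z) = (z + 3/2)/(z + 6) = (3/2 + z)/(6 + z))
A(I, l) = -1350 (A(I, l) = -6*(-13 - 2)² = -6*(-15)² = -6*225 = -1350)
143660 - A(c(16), V(10)) = 143660 - 1*(-1350) = 143660 + 1350 = 145010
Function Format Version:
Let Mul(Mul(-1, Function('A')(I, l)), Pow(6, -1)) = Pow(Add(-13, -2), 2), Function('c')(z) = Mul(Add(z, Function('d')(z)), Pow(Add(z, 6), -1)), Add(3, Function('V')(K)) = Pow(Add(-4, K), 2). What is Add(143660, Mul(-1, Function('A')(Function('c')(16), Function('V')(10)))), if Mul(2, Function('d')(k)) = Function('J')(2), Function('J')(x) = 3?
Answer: 145010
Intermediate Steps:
Function('d')(k) = Rational(3, 2) (Function('d')(k) = Mul(Rational(1, 2), 3) = Rational(3, 2))
Function('V')(K) = Add(-3, Pow(Add(-4, K), 2))
Function('c')(z) = Mul(Pow(Add(6, z), -1), Add(Rational(3, 2), z)) (Function('c')(z) = Mul(Add(z, Rational(3, 2)), Pow(Add(z, 6), -1)) = Mul(Add(Rational(3, 2), z), Pow(Add(6, z), -1)) = Mul(Pow(Add(6, z), -1), Add(Rational(3, 2), z)))
Function('A')(I, l) = -1350 (Function('A')(I, l) = Mul(-6, Pow(Add(-13, -2), 2)) = Mul(-6, Pow(-15, 2)) = Mul(-6, 225) = -1350)
Add(143660, Mul(-1, Function('A')(Function('c')(16), Function('V')(10)))) = Add(143660, Mul(-1, -1350)) = Add(143660, 1350) = 145010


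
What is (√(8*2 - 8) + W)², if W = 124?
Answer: 15384 + 496*√2 ≈ 16085.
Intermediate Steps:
(√(8*2 - 8) + W)² = (√(8*2 - 8) + 124)² = (√(16 - 8) + 124)² = (√8 + 124)² = (2*√2 + 124)² = (124 + 2*√2)²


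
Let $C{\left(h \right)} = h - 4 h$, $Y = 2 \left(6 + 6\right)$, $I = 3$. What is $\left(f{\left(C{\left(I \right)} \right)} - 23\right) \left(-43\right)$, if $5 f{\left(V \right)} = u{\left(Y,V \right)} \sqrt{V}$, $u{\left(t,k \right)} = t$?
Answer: $989 - \frac{3096 i}{5} \approx 989.0 - 619.2 i$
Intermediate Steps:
$Y = 24$ ($Y = 2 \cdot 12 = 24$)
$C{\left(h \right)} = - 3 h$
$f{\left(V \right)} = \frac{24 \sqrt{V}}{5}$
$\left(f{\left(C{\left(I \right)} \right)} - 23\right) \left(-43\right) = \left(\frac{24 \sqrt{\left(-3\right) 3}}{5} - 23\right) \left(-43\right) = \left(\frac{24 \sqrt{-9}}{5} - 23\right) \left(-43\right) = \left(\frac{24 \cdot 3 i}{5} - 23\right) \left(-43\right) = \left(\frac{72 i}{5} - 23\right) \left(-43\right) = \left(-23 + \frac{72 i}{5}\right) \left(-43\right) = 989 - \frac{3096 i}{5}$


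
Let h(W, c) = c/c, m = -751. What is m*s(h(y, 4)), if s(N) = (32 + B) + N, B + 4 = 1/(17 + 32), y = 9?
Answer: -1067922/49 ≈ -21794.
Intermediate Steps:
B = -195/49 (B = -4 + 1/(17 + 32) = -4 + 1/49 = -195/49 ≈ -3.9796)
h(W, c) = 1
s(N) = 1373/49 + N (s(N) = (32 - 195/49) + N = 1373/49 + N)
m*s(h(y, 4)) = -751*(1373/49 + 1) = -751*1422/49 = -1067922/49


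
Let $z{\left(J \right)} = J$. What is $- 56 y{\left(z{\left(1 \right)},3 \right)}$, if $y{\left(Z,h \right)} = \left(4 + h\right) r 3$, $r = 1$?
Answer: $-1176$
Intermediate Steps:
$y{\left(Z,h \right)} = 12 + 3 h$ ($y{\left(Z,h \right)} = \left(4 + h\right) 1 \cdot 3 = \left(4 + h\right) 3 = 12 + 3 h$)
$- 56 y{\left(z{\left(1 \right)},3 \right)} = - 56 \left(12 + 3 \cdot 3\right) = - 56 \left(12 + 9\right) = \left(-56\right) 21 = -1176$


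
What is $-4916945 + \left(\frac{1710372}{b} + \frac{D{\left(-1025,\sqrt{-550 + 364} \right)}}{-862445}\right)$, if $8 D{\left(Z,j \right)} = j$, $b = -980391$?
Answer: $- \frac{1606843445289}{326797} - \frac{i \sqrt{186}}{6899560} \approx -4.9169 \cdot 10^{6} - 1.9767 \cdot 10^{-6} i$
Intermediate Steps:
$D{\left(Z,j \right)} = \frac{j}{8}$
$-4916945 + \left(\frac{1710372}{b} + \frac{D{\left(-1025,\sqrt{-550 + 364} \right)}}{-862445}\right) = -4916945 + \left(\frac{1710372}{-980391} + \frac{\frac{1}{8} \sqrt{-550 + 364}}{-862445}\right) = -4916945 + \left(1710372 \left(- \frac{1}{980391}\right) + \frac{\sqrt{-186}}{8} \left(- \frac{1}{862445}\right)\right) = -4916945 - \left(\frac{570124}{326797} - \frac{i \sqrt{186}}{8} \left(- \frac{1}{862445}\right)\right) = -4916945 - \left(\frac{570124}{326797} + \frac{i \sqrt{186}}{6899560}\right) = - \frac{1606843445289}{326797} - \frac{i \sqrt{186}}{6899560}$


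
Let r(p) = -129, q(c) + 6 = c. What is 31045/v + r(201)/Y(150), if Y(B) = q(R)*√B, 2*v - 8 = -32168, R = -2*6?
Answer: -6209/3216 + 43*√6/180 ≈ -1.3455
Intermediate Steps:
R = -12
q(c) = -6 + c
v = -16080 (v = 4 + (½)*(-32168) = 4 - 16084 = -16080)
Y(B) = -18*√B (Y(B) = (-6 - 12)*√B = -18*√B)
31045/v + r(201)/Y(150) = 31045/(-16080) - 129*(-√6/540) = 31045*(-1/16080) - 129*(-√6/540) = -6209/3216 - 129*(-√6/540) = -6209/3216 - (-43)*√6/180 = -6209/3216 + 43*√6/180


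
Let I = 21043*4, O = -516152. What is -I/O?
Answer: 21043/129038 ≈ 0.16308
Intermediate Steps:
I = 84172
-I/O = -84172/(-516152) = -84172*(-1)/516152 = -1*(-21043/129038) = 21043/129038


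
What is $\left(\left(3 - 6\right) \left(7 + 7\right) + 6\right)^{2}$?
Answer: $1296$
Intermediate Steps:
$\left(\left(3 - 6\right) \left(7 + 7\right) + 6\right)^{2} = \left(\left(-3\right) 14 + 6\right)^{2} = \left(-42 + 6\right)^{2} = \left(-36\right)^{2} = 1296$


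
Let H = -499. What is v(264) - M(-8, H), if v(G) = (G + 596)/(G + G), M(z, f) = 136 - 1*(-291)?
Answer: -56149/132 ≈ -425.37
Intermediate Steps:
M(z, f) = 427 (M(z, f) = 136 + 291 = 427)
v(G) = (596 + G)/(2*G) (v(G) = (596 + G)/((2*G)) = (596 + G)*(1/(2*G)) = (596 + G)/(2*G))
v(264) - M(-8, H) = (½)*(596 + 264)/264 - 1*427 = (½)*(1/264)*860 - 427 = 215/132 - 427 = -56149/132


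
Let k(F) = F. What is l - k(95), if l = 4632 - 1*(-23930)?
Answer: 28467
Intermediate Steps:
l = 28562 (l = 4632 + 23930 = 28562)
l - k(95) = 28562 - 1*95 = 28562 - 95 = 28467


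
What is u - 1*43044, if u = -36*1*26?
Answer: -43980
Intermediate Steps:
u = -936 (u = -36*26 = -936)
u - 1*43044 = -936 - 1*43044 = -936 - 43044 = -43980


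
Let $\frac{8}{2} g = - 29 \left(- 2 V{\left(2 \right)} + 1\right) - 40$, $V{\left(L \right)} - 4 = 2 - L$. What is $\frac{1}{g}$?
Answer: $\frac{4}{163} \approx 0.02454$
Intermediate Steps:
$V{\left(L \right)} = 6 - L$ ($V{\left(L \right)} = 4 - \left(-2 + L\right) = 6 - L$)
$g = \frac{163}{4}$ ($g = \frac{- 29 \left(- 2 \left(6 - 2\right) + 1\right) - 40}{4} = \frac{- 29 \left(\left(-2\right) 4 + 1\right) - 40}{4} = \frac{- 29 \left(-8 + 1\right) - 40}{4} = \frac{\left(-29\right) \left(-7\right) - 40}{4} = \frac{203 - 40}{4} = \frac{1}{4} \cdot 163 = \frac{163}{4} \approx 40.75$)
$\frac{1}{g} = \frac{1}{\frac{163}{4}} = \frac{4}{163}$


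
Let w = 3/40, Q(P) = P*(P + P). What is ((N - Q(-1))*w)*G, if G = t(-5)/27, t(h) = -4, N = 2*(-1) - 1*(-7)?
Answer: -1/30 ≈ -0.033333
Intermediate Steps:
N = 5 (N = -2 + 7 = 5)
Q(P) = 2*P² (Q(P) = P*(2*P) = 2*P²)
w = 3/40 (w = 3*(1/40) = 3/40 ≈ 0.075000)
G = -4/27 ≈ -0.14815
((N - Q(-1))*w)*G = ((5 - 2*(-1)²)*(3/40))*(-4/27) = ((5 - 2)*(3/40))*(-4/27) = (3*(3/40))*(-4/27) = (9/40)*(-4/27) = -1/30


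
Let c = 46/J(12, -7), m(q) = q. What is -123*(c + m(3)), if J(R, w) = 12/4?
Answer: -2255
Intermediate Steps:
J(R, w) = 3 (J(R, w) = 12*(¼) = 3)
c = 46/3 ≈ 15.333
-123*(c + m(3)) = -123*(46/3 + 3) = -123*55/3 = -2255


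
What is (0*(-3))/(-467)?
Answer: 0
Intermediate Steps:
(0*(-3))/(-467) = -1/467*0 = 0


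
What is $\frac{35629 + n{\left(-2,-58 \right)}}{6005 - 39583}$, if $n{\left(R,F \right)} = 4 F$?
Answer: $- \frac{35397}{33578} \approx -1.0542$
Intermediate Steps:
$\frac{35629 + n{\left(-2,-58 \right)}}{6005 - 39583} = \frac{35629 + 4 \left(-58\right)}{6005 - 39583} = \frac{35629 - 232}{-33578} = 35397 \left(- \frac{1}{33578}\right) = - \frac{35397}{33578}$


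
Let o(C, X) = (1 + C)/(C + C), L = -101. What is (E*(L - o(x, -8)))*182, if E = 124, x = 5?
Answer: -11464544/5 ≈ -2.2929e+6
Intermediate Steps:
o(C, X) = (1 + C)/(2*C) (o(C, X) = (1 + C)/((2*C)) = (1 + C)*(1/(2*C)) = (1 + C)/(2*C))
(E*(L - o(x, -8)))*182 = (124*(-101 - (1 + 5)/(2*5)))*182 = (124*(-101 - 6/(2*5)))*182 = (124*(-101 - 1*⅗))*182 = (124*(-101 - ⅗))*182 = (124*(-508/5))*182 = -62992/5*182 = -11464544/5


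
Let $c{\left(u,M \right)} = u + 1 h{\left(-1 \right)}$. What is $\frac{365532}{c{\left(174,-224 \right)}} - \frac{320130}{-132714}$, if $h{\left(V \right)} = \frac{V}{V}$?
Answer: $\frac{2698179811}{1290275} \approx 2091.2$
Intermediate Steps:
$h{\left(V \right)} = 1$
$c{\left(u,M \right)} = 1 + u$ ($c{\left(u,M \right)} = u + 1 \cdot 1 = u + 1 = 1 + u$)
$\frac{365532}{c{\left(174,-224 \right)}} - \frac{320130}{-132714} = \frac{365532}{1 + 174} - \frac{320130}{-132714} = \frac{365532}{175} - - \frac{17785}{7373} = 365532 \cdot \frac{1}{175} + \frac{17785}{7373} = \frac{365532}{175} + \frac{17785}{7373} = \frac{2698179811}{1290275}$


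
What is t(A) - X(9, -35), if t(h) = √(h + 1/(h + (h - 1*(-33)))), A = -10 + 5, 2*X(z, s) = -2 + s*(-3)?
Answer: -103/2 + I*√2622/23 ≈ -51.5 + 2.2263*I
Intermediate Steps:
X(z, s) = -1 - 3*s/2 (X(z, s) = (-2 + s*(-3))/2 = (-2 - 3*s)/2 = -1 - 3*s/2)
A = -5
t(h) = √(h + 1/(33 + 2*h)) (t(h) = √(h + 1/(h + (h + 33))) = √(h + 1/(h + (33 + h))) = √(h + 1/(33 + 2*h)))
t(A) - X(9, -35) = √((1 - 5*(33 + 2*(-5)))/(33 + 2*(-5))) - (-1 - 3/2*(-35)) = √((1 - 5*(33 - 10))/(33 - 10)) - (-1 + 105/2) = √((1 - 5*23)/23) - 1*103/2 = √((1 - 115)/23) - 103/2 = √((1/23)*(-114)) - 103/2 = √(-114/23) - 103/2 = I*√2622/23 - 103/2 = -103/2 + I*√2622/23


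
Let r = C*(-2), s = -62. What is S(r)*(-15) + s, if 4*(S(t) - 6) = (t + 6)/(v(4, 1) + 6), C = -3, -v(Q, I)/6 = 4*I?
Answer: -299/2 ≈ -149.50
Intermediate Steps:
v(Q, I) = -24*I
r = 6 (r = -3*(-2) = 6)
S(t) = 71/12 - t/72 (S(t) = 6 + ((t + 6)/(-24*1 + 6))/4 = 6 + ((6 + t)/(-24 + 6))/4 = 6 + ((6 + t)/(-18))/4 = 6 + ((6 + t)*(-1/18))/4 = 6 + (-⅓ - t/18)/4 = 6 + (-1/12 - t/72) = 71/12 - t/72)
S(r)*(-15) + s = (71/12 - 1/72*6)*(-15) - 62 = (71/12 - 1/12)*(-15) - 62 = (35/6)*(-15) - 62 = -175/2 - 62 = -299/2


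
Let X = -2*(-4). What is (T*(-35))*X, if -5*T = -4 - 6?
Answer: -560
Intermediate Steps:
X = 8
T = 2 (T = -(-4 - 6)/5 = -⅕*(-10) = 2)
(T*(-35))*X = (2*(-35))*8 = -70*8 = -560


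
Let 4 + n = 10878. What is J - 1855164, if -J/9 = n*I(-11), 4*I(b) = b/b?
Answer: -3759261/2 ≈ -1.8796e+6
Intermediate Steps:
I(b) = ¼ (I(b) = (b/b)/4 = (¼)*1 = ¼)
n = 10874 (n = -4 + 10878 = 10874)
J = -48933/2 (J = -97866/4 = -9*5437/2 = -48933/2 ≈ -24467.)
J - 1855164 = -48933/2 - 1855164 = -3759261/2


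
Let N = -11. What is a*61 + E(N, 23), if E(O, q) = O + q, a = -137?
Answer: -8345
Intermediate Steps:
a*61 + E(N, 23) = -137*61 + (-11 + 23) = -8357 + 12 = -8345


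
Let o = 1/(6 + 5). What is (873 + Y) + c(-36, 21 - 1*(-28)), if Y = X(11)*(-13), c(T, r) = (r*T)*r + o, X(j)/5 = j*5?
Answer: -980517/11 ≈ -89138.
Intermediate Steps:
X(j) = 25*j (X(j) = 5*(j*5) = 5*(5*j) = 25*j)
o = 1/11 ≈ 0.090909
c(T, r) = 1/11 + T*r**2 (c(T, r) = (r*T)*r + 1/11 = (T*r)*r + 1/11 = T*r**2 + 1/11 = 1/11 + T*r**2)
Y = -3575 (Y = (25*11)*(-13) = 275*(-13) = -3575)
(873 + Y) + c(-36, 21 - 1*(-28)) = (873 - 3575) + (1/11 - 36*(21 - 1*(-28))**2) = -2702 + (1/11 - 36*(21 + 28)**2) = -2702 + (1/11 - 36*49**2) = -2702 + (1/11 - 36*2401) = -2702 + (1/11 - 86436) = -2702 - 950795/11 = -980517/11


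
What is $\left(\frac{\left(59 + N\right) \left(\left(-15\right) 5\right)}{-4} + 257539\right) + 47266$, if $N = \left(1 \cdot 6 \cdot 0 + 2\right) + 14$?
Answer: $\frac{1224845}{4} \approx 3.0621 \cdot 10^{5}$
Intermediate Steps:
$N = 16$ ($N = \left(6 \cdot 0 + 2\right) + 14 = \left(0 + 2\right) + 14 = 2 + 14 = 16$)
$\left(\frac{\left(59 + N\right) \left(\left(-15\right) 5\right)}{-4} + 257539\right) + 47266 = \left(\frac{\left(59 + 16\right) \left(\left(-15\right) 5\right)}{-4} + 257539\right) + 47266 = \left(- \frac{75 \left(-75\right)}{4} + 257539\right) + 47266 = \left(\left(- \frac{1}{4}\right) \left(-5625\right) + 257539\right) + 47266 = \left(\frac{5625}{4} + 257539\right) + 47266 = \frac{1035781}{4} + 47266 = \frac{1224845}{4}$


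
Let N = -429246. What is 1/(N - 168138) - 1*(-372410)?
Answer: 222471775439/597384 ≈ 3.7241e+5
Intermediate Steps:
1/(N - 168138) - 1*(-372410) = 1/(-429246 - 168138) - 1*(-372410) = 1/(-597384) + 372410 = -1/597384 + 372410 = 222471775439/597384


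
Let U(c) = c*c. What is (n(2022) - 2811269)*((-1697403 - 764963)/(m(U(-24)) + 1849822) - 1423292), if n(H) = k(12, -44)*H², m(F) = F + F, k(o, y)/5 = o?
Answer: -319427636412059091377/925487 ≈ -3.4515e+14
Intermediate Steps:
k(o, y) = 5*o
U(c) = c²
m(F) = 2*F
n(H) = 60*H² (n(H) = (5*12)*H² = 60*H²)
(n(2022) - 2811269)*((-1697403 - 764963)/(m(U(-24)) + 1849822) - 1423292) = (60*2022² - 2811269)*((-1697403 - 764963)/(2*(-24)² + 1849822) - 1423292) = (60*4088484 - 2811269)*(-2462366/(2*576 + 1849822) - 1423292) = (245309040 - 2811269)*(-2462366/(1152 + 1849822) - 1423292) = 242497771*(-2462366/1850974 - 1423292) = 242497771*(-2462366*1/1850974 - 1423292) = 242497771*(-1231183/925487 - 1423292) = 242497771*(-1317239474387/925487) = -319427636412059091377/925487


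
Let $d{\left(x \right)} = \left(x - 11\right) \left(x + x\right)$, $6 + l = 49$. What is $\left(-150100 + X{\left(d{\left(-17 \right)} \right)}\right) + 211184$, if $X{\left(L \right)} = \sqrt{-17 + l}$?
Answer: $61084 + \sqrt{26} \approx 61089.0$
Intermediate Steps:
$l = 43$ ($l = -6 + 49 = 43$)
$d{\left(x \right)} = 2 x \left(-11 + x\right)$ ($d{\left(x \right)} = \left(-11 + x\right) 2 x = 2 x \left(-11 + x\right)$)
$X{\left(L \right)} = \sqrt{26}$ ($X{\left(L \right)} = \sqrt{-17 + 43} = \sqrt{26}$)
$\left(-150100 + X{\left(d{\left(-17 \right)} \right)}\right) + 211184 = \left(-150100 + \sqrt{26}\right) + 211184 = 61084 + \sqrt{26}$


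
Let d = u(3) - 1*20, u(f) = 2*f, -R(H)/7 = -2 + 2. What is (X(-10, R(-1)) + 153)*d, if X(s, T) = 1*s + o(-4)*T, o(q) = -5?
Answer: -2002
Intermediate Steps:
R(H) = 0 (R(H) = -7*(-2 + 2) = -7*0 = 0)
X(s, T) = s - 5*T (X(s, T) = 1*s - 5*T = s - 5*T)
d = -14 (d = 2*3 - 1*20 = 6 - 20 = -14)
(X(-10, R(-1)) + 153)*d = ((-10 - 5*0) + 153)*(-14) = ((-10 + 0) + 153)*(-14) = (-10 + 153)*(-14) = 143*(-14) = -2002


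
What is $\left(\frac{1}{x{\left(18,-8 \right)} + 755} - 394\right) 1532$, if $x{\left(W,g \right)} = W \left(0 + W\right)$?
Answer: $- \frac{651291500}{1079} \approx -6.0361 \cdot 10^{5}$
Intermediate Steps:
$x{\left(W,g \right)} = W^{2}$ ($x{\left(W,g \right)} = W W = W^{2}$)
$\left(\frac{1}{x{\left(18,-8 \right)} + 755} - 394\right) 1532 = \left(\frac{1}{18^{2} + 755} - 394\right) 1532 = \left(\frac{1}{324 + 755} - 394\right) 1532 = \left(\frac{1}{1079} - 394\right) 1532 = \left(- \frac{425125}{1079}\right) 1532 = - \frac{651291500}{1079}$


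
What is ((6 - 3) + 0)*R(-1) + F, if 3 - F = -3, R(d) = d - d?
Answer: 6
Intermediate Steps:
R(d) = 0
F = 6 (F = 3 - 1*(-3) = 3 + 3 = 6)
((6 - 3) + 0)*R(-1) + F = ((6 - 3) + 0)*0 + 6 = (3 + 0)*0 + 6 = 3*0 + 6 = 0 + 6 = 6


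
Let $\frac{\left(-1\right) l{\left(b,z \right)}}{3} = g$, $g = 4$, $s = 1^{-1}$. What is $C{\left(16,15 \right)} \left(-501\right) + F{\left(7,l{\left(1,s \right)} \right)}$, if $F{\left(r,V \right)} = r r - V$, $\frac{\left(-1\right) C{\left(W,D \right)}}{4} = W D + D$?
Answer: $511081$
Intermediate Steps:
$s = 1$
$C{\left(W,D \right)} = - 4 D - 4 D W$ ($C{\left(W,D \right)} = - 4 \left(W D + D\right) = - 4 \left(D W + D\right) = - 4 \left(D + D W\right) = - 4 D - 4 D W$)
$l{\left(b,z \right)} = -12$ ($l{\left(b,z \right)} = \left(-3\right) 4 = -12$)
$F{\left(r,V \right)} = r^{2} - V$
$C{\left(16,15 \right)} \left(-501\right) + F{\left(7,l{\left(1,s \right)} \right)} = \left(-4\right) 15 \left(1 + 16\right) \left(-501\right) - \left(-12 - 7^{2}\right) = \left(-4\right) 15 \cdot 17 \left(-501\right) + \left(49 + 12\right) = \left(-1020\right) \left(-501\right) + 61 = 511020 + 61 = 511081$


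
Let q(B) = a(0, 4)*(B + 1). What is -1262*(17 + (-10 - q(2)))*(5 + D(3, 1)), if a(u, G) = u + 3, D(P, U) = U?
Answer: 15144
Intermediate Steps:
a(u, G) = 3 + u
q(B) = 3 + 3*B (q(B) = (3 + 0)*(B + 1) = 3*(1 + B) = 3 + 3*B)
-1262*(17 + (-10 - q(2)))*(5 + D(3, 1)) = -1262*(17 + (-10 - (3 + 3*2)))*(5 + 1) = -1262*(17 + (-10 - (3 + 6)))*6 = -1262*(17 + (-10 - 1*9))*6 = -1262*(17 + (-10 - 9))*6 = -1262*(17 - 19)*6 = -(-2524)*6 = -1262*(-12) = 15144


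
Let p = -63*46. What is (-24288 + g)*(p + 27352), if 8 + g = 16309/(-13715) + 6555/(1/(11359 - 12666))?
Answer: -2881535163611696/13715 ≈ -2.1010e+11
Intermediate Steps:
p = -2898
g = -117501811304/13715 (g = -8 + (16309/(-13715) + 6555/(1/(11359 - 12666))) = -8 + (16309*(-1/13715) + 6555/(1/(-1307))) = -8 + (-16309/13715 + 6555/(-1/1307)) = -8 + (-16309/13715 + 6555*(-1307)) = -8 + (-16309/13715 - 8567385) = -8 - 117501701584/13715 = -117501811304/13715 ≈ -8.5674e+6)
(-24288 + g)*(p + 27352) = (-24288 - 117501811304/13715)*(-2898 + 27352) = -117834921224/13715*24454 = -2881535163611696/13715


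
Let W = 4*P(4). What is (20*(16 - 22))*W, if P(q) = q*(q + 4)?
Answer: -15360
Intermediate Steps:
P(q) = q*(4 + q)
W = 128 (W = 4*(4*(4 + 4)) = 4*(4*8) = 4*32 = 128)
(20*(16 - 22))*W = (20*(16 - 22))*128 = (20*(-6))*128 = -120*128 = -15360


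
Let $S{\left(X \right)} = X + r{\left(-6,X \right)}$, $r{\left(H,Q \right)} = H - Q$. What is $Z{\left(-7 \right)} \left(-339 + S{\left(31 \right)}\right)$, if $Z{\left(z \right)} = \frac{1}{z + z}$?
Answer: $\frac{345}{14} \approx 24.643$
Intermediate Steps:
$Z{\left(z \right)} = \frac{1}{2 z}$
$S{\left(X \right)} = -6$ ($S{\left(X \right)} = X - \left(6 + X\right) = -6$)
$Z{\left(-7 \right)} \left(-339 + S{\left(31 \right)}\right) = \frac{1}{2 \left(-7\right)} \left(-339 - 6\right) = \frac{1}{2} \left(- \frac{1}{7}\right) \left(-345\right) = \left(- \frac{1}{14}\right) \left(-345\right) = \frac{345}{14}$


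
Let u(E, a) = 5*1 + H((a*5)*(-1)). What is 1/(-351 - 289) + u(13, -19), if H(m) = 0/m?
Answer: 3199/640 ≈ 4.9984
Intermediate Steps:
H(m) = 0
u(E, a) = 5 (u(E, a) = 5*1 + 0 = 5 + 0 = 5)
1/(-351 - 289) + u(13, -19) = 1/(-351 - 289) + 5 = 1/(-640) + 5 = -1/640 + 5 = 3199/640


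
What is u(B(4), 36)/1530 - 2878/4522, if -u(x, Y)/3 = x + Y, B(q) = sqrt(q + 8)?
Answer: -7993/11305 - sqrt(3)/255 ≈ -0.71382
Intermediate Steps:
B(q) = sqrt(8 + q)
u(x, Y) = -3*Y - 3*x (u(x, Y) = -3*(x + Y) = -3*(Y + x) = -3*Y - 3*x)
u(B(4), 36)/1530 - 2878/4522 = (-3*36 - 3*sqrt(8 + 4))/1530 - 2878/4522 = (-108 - 6*sqrt(3))*(1/1530) - 2878*1/4522 = (-108 - 6*sqrt(3))*(1/1530) - 1439/2261 = (-6/85 - sqrt(3)/255) - 1439/2261 = -7993/11305 - sqrt(3)/255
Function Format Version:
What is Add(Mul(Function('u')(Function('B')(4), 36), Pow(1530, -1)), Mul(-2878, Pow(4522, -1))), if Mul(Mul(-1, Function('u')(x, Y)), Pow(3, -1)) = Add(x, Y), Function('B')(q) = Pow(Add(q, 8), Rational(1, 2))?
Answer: Add(Rational(-7993, 11305), Mul(Rational(-1, 255), Pow(3, Rational(1, 2)))) ≈ -0.71382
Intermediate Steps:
Function('B')(q) = Pow(Add(8, q), Rational(1, 2))
Function('u')(x, Y) = Add(Mul(-3, Y), Mul(-3, x)) (Function('u')(x, Y) = Mul(-3, Add(x, Y)) = Mul(-3, Add(Y, x)) = Add(Mul(-3, Y), Mul(-3, x)))
Add(Mul(Function('u')(Function('B')(4), 36), Pow(1530, -1)), Mul(-2878, Pow(4522, -1))) = Add(Mul(Add(Mul(-3, 36), Mul(-3, Pow(Add(8, 4), Rational(1, 2)))), Pow(1530, -1)), Mul(-2878, Pow(4522, -1))) = Add(Mul(Add(-108, Mul(-3, Pow(12, Rational(1, 2)))), Rational(1, 1530)), Mul(-2878, Rational(1, 4522))) = Add(Mul(Add(-108, Mul(-3, Mul(2, Pow(3, Rational(1, 2))))), Rational(1, 1530)), Rational(-1439, 2261)) = Add(Mul(Add(-108, Mul(-6, Pow(3, Rational(1, 2)))), Rational(1, 1530)), Rational(-1439, 2261)) = Add(Add(Rational(-6, 85), Mul(Rational(-1, 255), Pow(3, Rational(1, 2)))), Rational(-1439, 2261)) = Add(Rational(-7993, 11305), Mul(Rational(-1, 255), Pow(3, Rational(1, 2))))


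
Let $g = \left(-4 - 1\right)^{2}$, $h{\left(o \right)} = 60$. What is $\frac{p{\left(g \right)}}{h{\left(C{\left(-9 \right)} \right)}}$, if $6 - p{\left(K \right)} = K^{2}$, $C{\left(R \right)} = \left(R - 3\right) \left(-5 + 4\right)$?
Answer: $- \frac{619}{60} \approx -10.317$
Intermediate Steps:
$C{\left(R \right)} = 3 - R$ ($C{\left(R \right)} = \left(-3 + R\right) \left(-1\right) = 3 - R$)
$g = 25$ ($g = \left(-5\right)^{2} = 25$)
$p{\left(K \right)} = 6 - K^{2}$
$\frac{p{\left(g \right)}}{h{\left(C{\left(-9 \right)} \right)}} = \frac{6 - 25^{2}}{60} = \left(6 - 625\right) \frac{1}{60} = \left(-619\right) \frac{1}{60} = - \frac{619}{60}$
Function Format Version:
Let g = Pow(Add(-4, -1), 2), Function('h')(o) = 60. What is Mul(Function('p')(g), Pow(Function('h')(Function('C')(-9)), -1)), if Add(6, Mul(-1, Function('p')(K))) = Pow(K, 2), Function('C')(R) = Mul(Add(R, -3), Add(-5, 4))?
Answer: Rational(-619, 60) ≈ -10.317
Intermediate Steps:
Function('C')(R) = Add(3, Mul(-1, R)) (Function('C')(R) = Mul(Add(-3, R), -1) = Add(3, Mul(-1, R)))
g = 25 (g = Pow(-5, 2) = 25)
Function('p')(K) = Add(6, Mul(-1, Pow(K, 2)))
Mul(Function('p')(g), Pow(Function('h')(Function('C')(-9)), -1)) = Mul(Add(6, Mul(-1, Pow(25, 2))), Pow(60, -1)) = Mul(Add(6, Mul(-1, 625)), Rational(1, 60)) = Mul(Add(6, -625), Rational(1, 60)) = Mul(-619, Rational(1, 60)) = Rational(-619, 60)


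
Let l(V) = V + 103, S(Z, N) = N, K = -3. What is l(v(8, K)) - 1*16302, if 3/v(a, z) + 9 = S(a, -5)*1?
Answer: -226789/14 ≈ -16199.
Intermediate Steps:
v(a, z) = -3/14 (v(a, z) = 3/(-9 - 5*1) = 3/(-9 - 5) = 3/(-14) = 3*(-1/14) = -3/14)
l(V) = 103 + V
l(v(8, K)) - 1*16302 = (103 - 3/14) - 1*16302 = 1439/14 - 16302 = -226789/14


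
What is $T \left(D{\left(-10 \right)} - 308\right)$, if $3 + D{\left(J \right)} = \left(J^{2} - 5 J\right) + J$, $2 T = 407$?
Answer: $- \frac{69597}{2} \approx -34799.0$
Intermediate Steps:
$T = \frac{407}{2}$ ($T = \frac{1}{2} \cdot 407 = \frac{407}{2} \approx 203.5$)
$D{\left(J \right)} = -3 + J^{2} - 4 J$ ($D{\left(J \right)} = -3 + \left(\left(J^{2} - 5 J\right) + J\right) = -3 + \left(J^{2} - 4 J\right) = -3 + J^{2} - 4 J$)
$T \left(D{\left(-10 \right)} - 308\right) = \frac{407 \left(\left(-3 + \left(-10\right)^{2} - -40\right) - 308\right)}{2} = \frac{407 \left(\left(-3 + 100 + 40\right) - 308\right)}{2} = \frac{407 \left(137 - 308\right)}{2} = \frac{407}{2} \left(-171\right) = - \frac{69597}{2}$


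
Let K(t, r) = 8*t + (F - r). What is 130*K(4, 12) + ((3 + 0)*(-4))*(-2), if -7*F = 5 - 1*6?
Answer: 18498/7 ≈ 2642.6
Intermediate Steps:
F = 1/7 (F = -(5 - 1*6)/7 = -(5 - 6)/7 = -1/7*(-1) = 1/7 ≈ 0.14286)
K(t, r) = 1/7 - r + 8*t (K(t, r) = 8*t + (1/7 - r) = 1/7 - r + 8*t)
130*K(4, 12) + ((3 + 0)*(-4))*(-2) = 130*(1/7 - 1*12 + 8*4) + ((3 + 0)*(-4))*(-2) = 130*(1/7 - 12 + 32) + (3*(-4))*(-2) = 130*(141/7) - 12*(-2) = 18330/7 + 24 = 18498/7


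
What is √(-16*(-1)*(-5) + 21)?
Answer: I*√59 ≈ 7.6811*I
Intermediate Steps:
√(-16*(-1)*(-5) + 21) = √(16*(-5) + 21) = √(-80 + 21) = √(-59) = I*√59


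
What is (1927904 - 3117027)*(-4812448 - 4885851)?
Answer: 11532470401777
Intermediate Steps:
(1927904 - 3117027)*(-4812448 - 4885851) = -1189123*(-9698299) = 11532470401777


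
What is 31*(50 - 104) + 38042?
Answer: 36368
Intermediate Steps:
31*(50 - 104) + 38042 = 31*(-54) + 38042 = -1674 + 38042 = 36368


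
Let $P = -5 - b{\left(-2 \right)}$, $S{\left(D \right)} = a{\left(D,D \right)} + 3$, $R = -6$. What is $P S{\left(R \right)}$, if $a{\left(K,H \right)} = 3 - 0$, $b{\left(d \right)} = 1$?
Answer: $-36$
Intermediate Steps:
$a{\left(K,H \right)} = 3$ ($a{\left(K,H \right)} = 3 + 0 = 3$)
$S{\left(D \right)} = 6$ ($S{\left(D \right)} = 3 + 3 = 6$)
$P = -6$ ($P = -5 - 1 = -6$)
$P S{\left(R \right)} = \left(-6\right) 6 = -36$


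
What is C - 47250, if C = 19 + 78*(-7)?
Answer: -47777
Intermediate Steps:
C = -527 (C = 19 - 546 = -527)
C - 47250 = -527 - 47250 = -47777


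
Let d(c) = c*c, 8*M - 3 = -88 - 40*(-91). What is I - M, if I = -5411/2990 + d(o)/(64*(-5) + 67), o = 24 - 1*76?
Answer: -60106139/131560 ≈ -456.87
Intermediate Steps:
o = -52 (o = 24 - 76 = -52)
M = 3555/8 (M = 3/8 + (-88 - 40*(-91))/8 = 3/8 + (-88 + 3640)/8 = 3/8 + (⅛)*3552 = 3/8 + 444 = 3555/8 ≈ 444.38)
d(c) = c²
I = -411041/32890 (I = -5411/2990 + (-52)²/(64*(-5) + 67) = -5411*1/2990 + 2704/(-320 + 67) = -5411/2990 + 2704/(-253) = -5411/2990 + 2704*(-1/253) = -5411/2990 - 2704/253 = -411041/32890 ≈ -12.497)
I - M = -411041/32890 - 1*3555/8 = -411041/32890 - 3555/8 = -60106139/131560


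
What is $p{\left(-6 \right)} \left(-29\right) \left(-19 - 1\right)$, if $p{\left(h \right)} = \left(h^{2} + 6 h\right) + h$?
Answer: $-3480$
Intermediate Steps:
$p{\left(h \right)} = h^{2} + 7 h$
$p{\left(-6 \right)} \left(-29\right) \left(-19 - 1\right) = - 6 \left(7 - 6\right) \left(-29\right) \left(-19 - 1\right) = \left(-6\right) 1 \left(-29\right) \left(-20\right) = \left(-6\right) \left(-29\right) \left(-20\right) = 174 \left(-20\right) = -3480$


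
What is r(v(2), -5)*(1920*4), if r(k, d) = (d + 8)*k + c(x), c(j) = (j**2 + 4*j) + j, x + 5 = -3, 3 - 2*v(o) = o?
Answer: 195840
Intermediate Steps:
v(o) = 3/2 - o/2
x = -8 (x = -5 - 3 = -8)
c(j) = j**2 + 5*j
r(k, d) = 24 + k*(8 + d) (r(k, d) = (d + 8)*k - 8*(5 - 8) = (8 + d)*k - 8*(-3) = k*(8 + d) + 24 = 24 + k*(8 + d))
r(v(2), -5)*(1920*4) = (24 + 8*(3/2 - 1/2*2) - 5*(3/2 - 1/2*2))*(1920*4) = (24 + 8*(3/2 - 1) - 5*(3/2 - 1))*7680 = (24 + 8*(1/2) - 5*1/2)*7680 = (24 + 4 - 5/2)*7680 = (51/2)*7680 = 195840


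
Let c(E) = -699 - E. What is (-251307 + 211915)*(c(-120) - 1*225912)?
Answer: 8921933472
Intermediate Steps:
(-251307 + 211915)*(c(-120) - 1*225912) = (-251307 + 211915)*((-699 - 1*(-120)) - 1*225912) = -39392*((-699 + 120) - 225912) = -39392*(-579 - 225912) = -39392*(-226491) = 8921933472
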